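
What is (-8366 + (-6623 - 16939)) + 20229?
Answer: -11699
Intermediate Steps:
(-8366 + (-6623 - 16939)) + 20229 = (-8366 - 23562) + 20229 = -31928 + 20229 = -11699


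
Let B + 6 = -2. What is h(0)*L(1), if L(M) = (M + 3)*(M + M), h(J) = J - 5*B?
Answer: 320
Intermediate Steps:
B = -8 (B = -6 - 2 = -8)
h(J) = 40 + J (h(J) = J - 5*(-8) = J + 40 = 40 + J)
L(M) = 2*M*(3 + M) (L(M) = (3 + M)*(2*M) = 2*M*(3 + M))
h(0)*L(1) = (40 + 0)*(2*1*(3 + 1)) = 40*(2*1*4) = 40*8 = 320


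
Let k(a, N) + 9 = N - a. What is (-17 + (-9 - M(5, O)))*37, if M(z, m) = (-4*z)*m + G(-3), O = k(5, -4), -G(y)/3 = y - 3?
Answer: -14948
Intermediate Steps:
k(a, N) = -9 + N - a (k(a, N) = -9 + (N - a) = -9 + N - a)
G(y) = 9 - 3*y (G(y) = -3*(y - 3) = -3*(-3 + y) = 9 - 3*y)
O = -18 (O = -9 - 4 - 1*5 = -9 - 4 - 5 = -18)
M(z, m) = 18 - 4*m*z (M(z, m) = (-4*z)*m + (9 - 3*(-3)) = -4*m*z + (9 + 9) = -4*m*z + 18 = 18 - 4*m*z)
(-17 + (-9 - M(5, O)))*37 = (-17 + (-9 - (18 - 4*(-18)*5)))*37 = (-17 + (-9 - (18 + 360)))*37 = (-17 + (-9 - 1*378))*37 = (-17 + (-9 - 378))*37 = (-17 - 387)*37 = -404*37 = -14948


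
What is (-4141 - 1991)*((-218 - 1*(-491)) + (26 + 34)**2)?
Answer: -23749236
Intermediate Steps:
(-4141 - 1991)*((-218 - 1*(-491)) + (26 + 34)**2) = -6132*((-218 + 491) + 60**2) = -6132*(273 + 3600) = -6132*3873 = -23749236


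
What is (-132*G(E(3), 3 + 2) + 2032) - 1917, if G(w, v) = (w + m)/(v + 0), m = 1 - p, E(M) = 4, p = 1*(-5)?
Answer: -149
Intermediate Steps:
p = -5
m = 6 (m = 1 - 1*(-5) = 1 + 5 = 6)
G(w, v) = (6 + w)/v (G(w, v) = (w + 6)/(v + 0) = (6 + w)/v)
(-132*G(E(3), 3 + 2) + 2032) - 1917 = (-132*(6 + 4)/(3 + 2) + 2032) - 1917 = (-132*10/5 + 2032) - 1917 = (-132*2 + 2032) - 1917 = (-264 + 2032) - 1917 = 1768 - 1917 = -149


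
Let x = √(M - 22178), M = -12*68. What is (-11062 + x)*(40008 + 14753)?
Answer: -605766182 + 54761*I*√22994 ≈ -6.0577e+8 + 8.3038e+6*I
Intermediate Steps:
M = -816
x = I*√22994 (x = √(-816 - 22178) = √(-22994) = I*√22994 ≈ 151.64*I)
(-11062 + x)*(40008 + 14753) = (-11062 + I*√22994)*(40008 + 14753) = (-11062 + I*√22994)*54761 = -605766182 + 54761*I*√22994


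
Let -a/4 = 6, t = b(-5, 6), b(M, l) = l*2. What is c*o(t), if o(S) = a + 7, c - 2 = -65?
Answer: 1071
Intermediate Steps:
c = -63 (c = 2 - 65 = -63)
b(M, l) = 2*l
t = 12 (t = 2*6 = 12)
a = -24 (a = -4*6 = -24)
o(S) = -17 (o(S) = -24 + 7 = -17)
c*o(t) = -63*(-17) = 1071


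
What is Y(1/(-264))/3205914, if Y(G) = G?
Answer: -1/846361296 ≈ -1.1815e-9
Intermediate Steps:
Y(1/(-264))/3205914 = 1/(-264*3205914) = -1/264*1/3205914 = -1/846361296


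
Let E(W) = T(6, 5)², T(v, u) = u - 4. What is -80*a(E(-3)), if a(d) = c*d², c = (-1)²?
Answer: -80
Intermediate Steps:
T(v, u) = -4 + u
c = 1
E(W) = 1 (E(W) = (-4 + 5)² = 1² = 1)
a(d) = d² (a(d) = 1*d² = d²)
-80*a(E(-3)) = -80*1² = -80*1 = -80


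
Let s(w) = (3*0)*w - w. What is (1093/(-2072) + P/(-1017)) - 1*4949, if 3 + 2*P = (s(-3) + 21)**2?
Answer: -3476785595/702408 ≈ -4949.8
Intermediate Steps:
s(w) = -w (s(w) = 0*w - w = 0 - w = -w)
P = 573/2 (P = -3/2 + (-1*(-3) + 21)**2/2 = -3/2 + (3 + 21)**2/2 = -3/2 + (1/2)*24**2 = -3/2 + (1/2)*576 = -3/2 + 288 = 573/2 ≈ 286.50)
(1093/(-2072) + P/(-1017)) - 1*4949 = (1093/(-2072) + (573/2)/(-1017)) - 1*4949 = (1093*(-1/2072) + (573/2)*(-1/1017)) - 4949 = (-1093/2072 - 191/678) - 4949 = -568403/702408 - 4949 = -3476785595/702408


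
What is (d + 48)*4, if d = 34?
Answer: 328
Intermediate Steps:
(d + 48)*4 = (34 + 48)*4 = 82*4 = 328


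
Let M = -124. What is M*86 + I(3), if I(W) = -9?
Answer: -10673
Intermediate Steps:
M*86 + I(3) = -124*86 - 9 = -10664 - 9 = -10673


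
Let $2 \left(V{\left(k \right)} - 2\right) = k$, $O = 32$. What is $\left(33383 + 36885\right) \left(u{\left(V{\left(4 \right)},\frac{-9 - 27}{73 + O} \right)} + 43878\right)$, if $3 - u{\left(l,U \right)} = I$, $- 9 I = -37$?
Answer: $\frac{27748271056}{9} \approx 3.0831 \cdot 10^{9}$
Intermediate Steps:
$I = \frac{37}{9}$ ($I = \left(- \frac{1}{9}\right) \left(-37\right) = \frac{37}{9} \approx 4.1111$)
$V{\left(k \right)} = 2 + \frac{k}{2}$
$u{\left(l,U \right)} = - \frac{10}{9}$ ($u{\left(l,U \right)} = 3 - \frac{37}{9} = - \frac{10}{9}$)
$\left(33383 + 36885\right) \left(u{\left(V{\left(4 \right)},\frac{-9 - 27}{73 + O} \right)} + 43878\right) = \left(33383 + 36885\right) \left(- \frac{10}{9} + 43878\right) = 70268 \cdot \frac{394892}{9} = \frac{27748271056}{9}$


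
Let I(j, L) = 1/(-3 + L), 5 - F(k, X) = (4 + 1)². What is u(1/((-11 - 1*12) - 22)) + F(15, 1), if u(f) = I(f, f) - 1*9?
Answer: -3989/136 ≈ -29.331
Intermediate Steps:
F(k, X) = -20 (F(k, X) = 5 - (4 + 1)² = 5 - 1*5² = 5 - 1*25 = 5 - 25 = -20)
u(f) = -9 + 1/(-3 + f) (u(f) = 1/(-3 + f) - 1*9 = 1/(-3 + f) - 9 = -9 + 1/(-3 + f))
u(1/((-11 - 1*12) - 22)) + F(15, 1) = (28 - 9/((-11 - 1*12) - 22))/(-3 + 1/((-11 - 1*12) - 22)) - 20 = (28 - 9/((-11 - 12) - 22))/(-3 + 1/((-11 - 12) - 22)) - 20 = (28 - 9/(-23 - 22))/(-3 + 1/(-23 - 22)) - 20 = (28 - 9/(-45))/(-3 + 1/(-45)) - 20 = (28 - 9*(-1/45))/(-3 - 1/45) - 20 = (28 + ⅕)/(-136/45) - 20 = -45/136*141/5 - 20 = -1269/136 - 20 = -3989/136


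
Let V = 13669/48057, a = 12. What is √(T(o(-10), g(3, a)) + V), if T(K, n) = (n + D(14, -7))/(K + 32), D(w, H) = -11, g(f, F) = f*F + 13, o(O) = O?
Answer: √562164154134/528627 ≈ 1.4183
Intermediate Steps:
g(f, F) = 13 + F*f (g(f, F) = F*f + 13 = 13 + F*f)
V = 13669/48057 (V = 13669*(1/48057) = 13669/48057 ≈ 0.28443)
T(K, n) = (-11 + n)/(32 + K) (T(K, n) = (n - 11)/(K + 32) = (-11 + n)/(32 + K))
√(T(o(-10), g(3, a)) + V) = √((-11 + (13 + 12*3))/(32 - 10) + 13669/48057) = √((-11 + (13 + 36))/22 + 13669/48057) = √((-11 + 49)/22 + 13669/48057) = √((1/22)*38 + 13669/48057) = √(19/11 + 13669/48057) = √(1063442/528627) = √562164154134/528627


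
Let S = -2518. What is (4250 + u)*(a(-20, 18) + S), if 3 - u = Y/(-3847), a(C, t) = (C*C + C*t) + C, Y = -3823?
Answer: -40860955064/3847 ≈ -1.0622e+7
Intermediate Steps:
a(C, t) = C + C² + C*t (a(C, t) = (C² + C*t) + C = C + C² + C*t)
u = 7718/3847 (u = 3 - (-3823)/(-3847) = 3 - (-3823)*(-1)/3847 = 3 - 1*3823/3847 = 3 - 3823/3847 = 7718/3847 ≈ 2.0062)
(4250 + u)*(a(-20, 18) + S) = (4250 + 7718/3847)*(-20*(1 - 20 + 18) - 2518) = 16357468*(-20*(-1) - 2518)/3847 = 16357468*(20 - 2518)/3847 = (16357468/3847)*(-2498) = -40860955064/3847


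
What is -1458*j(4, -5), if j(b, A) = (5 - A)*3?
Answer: -43740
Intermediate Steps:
j(b, A) = 15 - 3*A
-1458*j(4, -5) = -1458*(15 - 3*(-5)) = -1458*(15 + 15) = -1458*30 = -43740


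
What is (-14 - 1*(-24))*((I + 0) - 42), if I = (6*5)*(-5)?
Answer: -1920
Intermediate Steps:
I = -150 (I = 30*(-5) = -150)
(-14 - 1*(-24))*((I + 0) - 42) = (-14 - 1*(-24))*((-150 + 0) - 42) = (-14 + 24)*(-150 - 42) = 10*(-192) = -1920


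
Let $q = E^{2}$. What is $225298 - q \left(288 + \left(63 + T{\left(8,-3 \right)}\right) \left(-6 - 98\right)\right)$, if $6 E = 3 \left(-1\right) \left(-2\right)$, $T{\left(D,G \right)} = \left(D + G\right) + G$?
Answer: $231770$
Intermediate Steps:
$T{\left(D,G \right)} = D + 2 G$
$E = 1$ ($E = \frac{3 \left(-1\right) \left(-2\right)}{6} = \frac{\left(-3\right) \left(-2\right)}{6} = \frac{1}{6} \cdot 6 = 1$)
$q = 1$ ($q = 1^{2} = 1$)
$225298 - q \left(288 + \left(63 + T{\left(8,-3 \right)}\right) \left(-6 - 98\right)\right) = 225298 - 1 \left(288 + \left(63 + \left(8 + 2 \left(-3\right)\right)\right) \left(-6 - 98\right)\right) = 225298 - 1 \left(288 + \left(63 + \left(8 - 6\right)\right) \left(-104\right)\right) = 225298 - 1 \left(288 + \left(63 + 2\right) \left(-104\right)\right) = 225298 - 1 \left(288 + 65 \left(-104\right)\right) = 225298 - 1 \left(288 - 6760\right) = 225298 - 1 \left(-6472\right) = 225298 - -6472 = 225298 + 6472 = 231770$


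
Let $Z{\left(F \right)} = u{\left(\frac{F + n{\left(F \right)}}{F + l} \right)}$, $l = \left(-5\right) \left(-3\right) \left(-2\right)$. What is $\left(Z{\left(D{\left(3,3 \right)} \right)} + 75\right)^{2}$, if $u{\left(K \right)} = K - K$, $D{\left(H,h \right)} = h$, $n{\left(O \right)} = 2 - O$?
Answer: $5625$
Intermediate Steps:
$l = -30$ ($l = 15 \left(-2\right) = -30$)
$u{\left(K \right)} = 0$
$Z{\left(F \right)} = 0$
$\left(Z{\left(D{\left(3,3 \right)} \right)} + 75\right)^{2} = \left(0 + 75\right)^{2} = 75^{2} = 5625$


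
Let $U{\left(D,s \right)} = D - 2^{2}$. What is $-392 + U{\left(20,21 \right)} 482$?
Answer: $7320$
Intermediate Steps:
$U{\left(D,s \right)} = -4 + D$ ($U{\left(D,s \right)} = D - 4 = -4 + D$)
$-392 + U{\left(20,21 \right)} 482 = -392 + \left(-4 + 20\right) 482 = -392 + 16 \cdot 482 = -392 + 7712 = 7320$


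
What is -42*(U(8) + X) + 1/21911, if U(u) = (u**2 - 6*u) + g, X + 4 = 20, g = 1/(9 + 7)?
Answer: -236047195/175288 ≈ -1346.6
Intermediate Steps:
g = 1/16 ≈ 0.062500
X = 16 (X = -4 + 20 = 16)
U(u) = 1/16 + u**2 - 6*u (U(u) = (u**2 - 6*u) + 1/16 = 1/16 + u**2 - 6*u)
-42*(U(8) + X) + 1/21911 = -42*((1/16 + 8**2 - 6*8) + 16) + 1/21911 = -42*((1/16 + 64 - 48) + 16) + 1/21911 = -42*(257/16 + 16) + 1/21911 = -42*513/16 + 1/21911 = -10773/8 + 1/21911 = -236047195/175288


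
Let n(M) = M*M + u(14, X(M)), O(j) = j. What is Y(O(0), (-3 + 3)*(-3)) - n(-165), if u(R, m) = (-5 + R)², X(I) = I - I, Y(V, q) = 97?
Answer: -27209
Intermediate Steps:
X(I) = 0
n(M) = 81 + M² (n(M) = M*M + (-5 + 14)² = M² + 9² = M² + 81 = 81 + M²)
Y(O(0), (-3 + 3)*(-3)) - n(-165) = 97 - (81 + (-165)²) = 97 - (81 + 27225) = 97 - 1*27306 = 97 - 27306 = -27209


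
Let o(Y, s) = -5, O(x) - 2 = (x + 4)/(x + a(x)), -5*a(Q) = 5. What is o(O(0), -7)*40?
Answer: -200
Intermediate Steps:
a(Q) = -1 (a(Q) = -⅕*5 = -1)
O(x) = 2 + (4 + x)/(-1 + x) (O(x) = 2 + (x + 4)/(x - 1) = 2 + (4 + x)/(-1 + x))
o(O(0), -7)*40 = -5*40 = -200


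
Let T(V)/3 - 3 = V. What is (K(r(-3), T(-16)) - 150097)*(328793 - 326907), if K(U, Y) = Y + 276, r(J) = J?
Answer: -282635960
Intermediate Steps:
T(V) = 9 + 3*V
K(U, Y) = 276 + Y
(K(r(-3), T(-16)) - 150097)*(328793 - 326907) = ((276 + (9 + 3*(-16))) - 150097)*(328793 - 326907) = ((276 + (9 - 48)) - 150097)*1886 = ((276 - 39) - 150097)*1886 = (237 - 150097)*1886 = -149860*1886 = -282635960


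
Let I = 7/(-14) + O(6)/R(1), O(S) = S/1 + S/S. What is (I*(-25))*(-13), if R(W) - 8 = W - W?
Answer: 975/8 ≈ 121.88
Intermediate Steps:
R(W) = 8 (R(W) = 8 + (W - W) = 8 + 0 = 8)
O(S) = 1 + S (O(S) = S*1 + 1 = S + 1 = 1 + S)
I = 3/8 (I = 7/(-14) + (1 + 6)/8 = 7*(-1/14) + 7*(1/8) = -1/2 + 7/8 = 3/8 ≈ 0.37500)
(I*(-25))*(-13) = ((3/8)*(-25))*(-13) = -75/8*(-13) = 975/8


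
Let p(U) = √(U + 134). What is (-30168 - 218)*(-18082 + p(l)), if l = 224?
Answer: 549439652 - 30386*√358 ≈ 5.4887e+8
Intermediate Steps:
p(U) = √(134 + U)
(-30168 - 218)*(-18082 + p(l)) = (-30168 - 218)*(-18082 + √(134 + 224)) = -30386*(-18082 + √358) = 549439652 - 30386*√358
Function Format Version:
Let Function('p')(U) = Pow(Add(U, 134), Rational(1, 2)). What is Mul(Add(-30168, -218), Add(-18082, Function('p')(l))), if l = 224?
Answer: Add(549439652, Mul(-30386, Pow(358, Rational(1, 2)))) ≈ 5.4887e+8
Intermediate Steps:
Function('p')(U) = Pow(Add(134, U), Rational(1, 2))
Mul(Add(-30168, -218), Add(-18082, Function('p')(l))) = Mul(Add(-30168, -218), Add(-18082, Pow(Add(134, 224), Rational(1, 2)))) = Mul(-30386, Add(-18082, Pow(358, Rational(1, 2)))) = Add(549439652, Mul(-30386, Pow(358, Rational(1, 2))))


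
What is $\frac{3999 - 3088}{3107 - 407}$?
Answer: $\frac{911}{2700} \approx 0.33741$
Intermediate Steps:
$\frac{3999 - 3088}{3107 - 407} = \frac{911}{2700}$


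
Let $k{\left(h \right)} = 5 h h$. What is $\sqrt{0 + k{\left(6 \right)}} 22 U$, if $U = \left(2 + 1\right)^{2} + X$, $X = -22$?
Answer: $- 1716 \sqrt{5} \approx -3837.1$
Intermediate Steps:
$k{\left(h \right)} = 5 h^{2}$
$U = -13$ ($U = \left(2 + 1\right)^{2} - 22 = 3^{2} - 22 = 9 - 22 = -13$)
$\sqrt{0 + k{\left(6 \right)}} 22 U = \sqrt{0 + 5 \cdot 6^{2}} \cdot 22 \left(-13\right) = \sqrt{0 + 5 \cdot 36} \cdot 22 \left(-13\right) = \sqrt{0 + 180} \cdot 22 \left(-13\right) = \sqrt{180} \cdot 22 \left(-13\right) = 6 \sqrt{5} \cdot 22 \left(-13\right) = 132 \sqrt{5} \left(-13\right) = - 1716 \sqrt{5}$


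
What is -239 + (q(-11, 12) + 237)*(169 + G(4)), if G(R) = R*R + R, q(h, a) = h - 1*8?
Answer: 40963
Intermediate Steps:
q(h, a) = -8 + h (q(h, a) = h - 8 = -8 + h)
G(R) = R + R**2 (G(R) = R**2 + R = R + R**2)
-239 + (q(-11, 12) + 237)*(169 + G(4)) = -239 + ((-8 - 11) + 237)*(169 + 4*(1 + 4)) = -239 + (-19 + 237)*(169 + 4*5) = -239 + 218*(169 + 20) = -239 + 218*189 = -239 + 41202 = 40963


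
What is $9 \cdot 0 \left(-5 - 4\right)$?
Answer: $0$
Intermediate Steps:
$9 \cdot 0 \left(-5 - 4\right) = 9 \cdot 0 \left(-9\right) = 9 \cdot 0 = 0$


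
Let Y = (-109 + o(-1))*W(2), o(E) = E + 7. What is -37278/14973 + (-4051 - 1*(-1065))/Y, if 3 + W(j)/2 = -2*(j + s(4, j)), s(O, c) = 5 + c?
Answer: -4904143/1542219 ≈ -3.1799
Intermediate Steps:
o(E) = 7 + E
W(j) = -26 - 8*j (W(j) = -6 + 2*(-2*(j + (5 + j))) = -6 + 2*(-2*(5 + 2*j)) = -6 + 2*(-10 - 4*j) = -6 + (-20 - 8*j) = -26 - 8*j)
Y = 4326 (Y = (-109 + (7 - 1))*(-26 - 8*2) = (-109 + 6)*(-26 - 16) = -103*(-42) = 4326)
-37278/14973 + (-4051 - 1*(-1065))/Y = -37278/14973 + (-4051 - 1*(-1065))/4326 = -37278*1/14973 + (-4051 + 1065)*(1/4326) = -12426/4991 - 2986*1/4326 = -12426/4991 - 1493/2163 = -4904143/1542219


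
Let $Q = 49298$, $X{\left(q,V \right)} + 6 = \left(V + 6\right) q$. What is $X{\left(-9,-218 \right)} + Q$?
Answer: $51200$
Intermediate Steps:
$X{\left(q,V \right)} = -6 + q \left(6 + V\right)$ ($X{\left(q,V \right)} = -6 + \left(V + 6\right) q = -6 + \left(6 + V\right) q = -6 + q \left(6 + V\right)$)
$X{\left(-9,-218 \right)} + Q = \left(-6 + 6 \left(-9\right) - -1962\right) + 49298 = \left(-6 - 54 + 1962\right) + 49298 = 1902 + 49298 = 51200$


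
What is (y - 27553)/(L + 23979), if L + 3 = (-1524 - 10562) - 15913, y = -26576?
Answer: 18043/1341 ≈ 13.455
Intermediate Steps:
L = -28002 (L = -3 + ((-1524 - 10562) - 15913) = -3 + (-12086 - 15913) = -3 - 27999 = -28002)
(y - 27553)/(L + 23979) = (-26576 - 27553)/(-28002 + 23979) = -54129/(-4023) = -54129*(-1/4023) = 18043/1341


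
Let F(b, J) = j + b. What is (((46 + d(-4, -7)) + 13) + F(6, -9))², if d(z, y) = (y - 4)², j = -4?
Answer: 33124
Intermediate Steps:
d(z, y) = (-4 + y)²
F(b, J) = -4 + b
(((46 + d(-4, -7)) + 13) + F(6, -9))² = (((46 + (-4 - 7)²) + 13) + (-4 + 6))² = (((46 + (-11)²) + 13) + 2)² = (((46 + 121) + 13) + 2)² = ((167 + 13) + 2)² = (180 + 2)² = 182² = 33124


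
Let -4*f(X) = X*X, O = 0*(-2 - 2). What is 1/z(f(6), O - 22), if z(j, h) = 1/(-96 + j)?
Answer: -105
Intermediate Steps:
O = 0 (O = 0*(-4) = 0)
f(X) = -X²/4 (f(X) = -X*X/4 = -X²/4)
1/z(f(6), O - 22) = 1/(1/(-96 - ¼*6²)) = 1/(1/(-96 - ¼*36)) = 1/(1/(-96 - 9)) = 1/(1/(-105)) = 1/(-1/105) = -105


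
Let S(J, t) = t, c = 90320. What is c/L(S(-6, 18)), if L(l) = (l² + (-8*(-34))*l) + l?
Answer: 45160/2619 ≈ 17.243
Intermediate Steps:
L(l) = l² + 273*l (L(l) = (l² + 272*l) + l = l² + 273*l)
c/L(S(-6, 18)) = 90320/((18*(273 + 18))) = 90320/((18*291)) = 90320/5238 = 90320*(1/5238) = 45160/2619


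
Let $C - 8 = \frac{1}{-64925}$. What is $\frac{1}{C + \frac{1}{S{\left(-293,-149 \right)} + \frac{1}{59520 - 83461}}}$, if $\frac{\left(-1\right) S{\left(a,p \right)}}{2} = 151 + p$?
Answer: $\frac{1243508525}{9637175162} \approx 0.12903$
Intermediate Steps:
$S{\left(a,p \right)} = -302 - 2 p$ ($S{\left(a,p \right)} = - 2 \left(151 + p\right) = -302 - 2 p$)
$C = \frac{519399}{64925}$ ($C = 8 + \frac{1}{-64925} = 8 - \frac{1}{64925} = \frac{519399}{64925} \approx 8.0$)
$\frac{1}{C + \frac{1}{S{\left(-293,-149 \right)} + \frac{1}{59520 - 83461}}} = \frac{1}{\frac{519399}{64925} + \frac{1}{\left(-302 - -298\right) + \frac{1}{59520 - 83461}}} = \frac{1}{\frac{519399}{64925} + \frac{1}{\left(-302 + 298\right) + \frac{1}{-23941}}} = \frac{1}{\frac{519399}{64925} + \frac{1}{-4 - \frac{1}{23941}}} = \frac{1}{\frac{519399}{64925} + \frac{1}{- \frac{95765}{23941}}} = \frac{1}{\frac{519399}{64925} - \frac{23941}{95765}} = \frac{1}{\frac{9637175162}{1243508525}} = \frac{1243508525}{9637175162}$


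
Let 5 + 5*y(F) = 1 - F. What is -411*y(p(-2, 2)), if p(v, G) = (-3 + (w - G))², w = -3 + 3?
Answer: 11919/5 ≈ 2383.8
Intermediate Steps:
w = 0
p(v, G) = (-3 - G)² (p(v, G) = (-3 + (0 - G))² = (-3 - G)²)
y(F) = -⅘ - F/5 (y(F) = -1 + (1 - F)/5 = -1 + (⅕ - F/5) = -⅘ - F/5)
-411*y(p(-2, 2)) = -411*(-⅘ - (3 + 2)²/5) = -411*(-⅘ - ⅕*5²) = -411*(-⅘ - ⅕*25) = -411*(-⅘ - 5) = -411*(-29/5) = 11919/5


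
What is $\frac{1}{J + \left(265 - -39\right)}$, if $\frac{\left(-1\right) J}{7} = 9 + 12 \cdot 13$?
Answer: $- \frac{1}{851} \approx -0.0011751$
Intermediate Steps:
$J = -1155$ ($J = - 7 \left(9 + 12 \cdot 13\right) = - 7 \left(9 + 156\right) = \left(-7\right) 165 = -1155$)
$\frac{1}{J + \left(265 - -39\right)} = \frac{1}{-1155 + \left(265 - -39\right)} = \frac{1}{-1155 + \left(265 + 39\right)} = \frac{1}{-1155 + 304} = \frac{1}{-851} = - \frac{1}{851}$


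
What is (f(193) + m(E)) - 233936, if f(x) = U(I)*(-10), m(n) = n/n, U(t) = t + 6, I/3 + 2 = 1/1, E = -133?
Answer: -233965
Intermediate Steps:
I = -3 (I = -6 + 3*(1/1) = -6 + 3*(1*1) = -6 + 3*1 = -6 + 3 = -3)
U(t) = 6 + t
m(n) = 1
f(x) = -30 (f(x) = (6 - 3)*(-10) = 3*(-10) = -30)
(f(193) + m(E)) - 233936 = (-30 + 1) - 233936 = -29 - 233936 = -233965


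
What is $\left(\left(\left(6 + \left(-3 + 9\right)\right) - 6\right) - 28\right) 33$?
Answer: $-726$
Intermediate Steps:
$\left(\left(\left(6 + \left(-3 + 9\right)\right) - 6\right) - 28\right) 33 = \left(\left(\left(6 + 6\right) - 6\right) - 28\right) 33 = \left(\left(12 - 6\right) - 28\right) 33 = \left(6 - 28\right) 33 = \left(-22\right) 33 = -726$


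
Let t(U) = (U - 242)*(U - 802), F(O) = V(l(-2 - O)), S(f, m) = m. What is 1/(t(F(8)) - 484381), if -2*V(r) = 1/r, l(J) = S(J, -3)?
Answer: -36/10456955 ≈ -3.4427e-6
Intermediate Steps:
l(J) = -3
V(r) = -1/(2*r)
F(O) = 1/6 (F(O) = -1/2/(-3) = -1/2*(-1/3) = 1/6)
t(U) = (-802 + U)*(-242 + U) (t(U) = (-242 + U)*(-802 + U) = (-802 + U)*(-242 + U))
1/(t(F(8)) - 484381) = 1/((194084 + (1/6)**2 - 1044*1/6) - 484381) = 1/((194084 + 1/36 - 174) - 484381) = 1/(6980761/36 - 484381) = 1/(-10456955/36) = -36/10456955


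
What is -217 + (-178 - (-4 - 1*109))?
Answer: -282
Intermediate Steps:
-217 + (-178 - (-4 - 1*109)) = -217 + (-178 - (-4 - 109)) = -217 + (-178 - 1*(-113)) = -217 + (-178 + 113) = -217 - 65 = -282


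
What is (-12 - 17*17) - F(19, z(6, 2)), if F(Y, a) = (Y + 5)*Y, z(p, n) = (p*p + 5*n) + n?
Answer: -757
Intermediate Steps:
z(p, n) = p² + 6*n (z(p, n) = (p² + 5*n) + n = p² + 6*n)
F(Y, a) = Y*(5 + Y) (F(Y, a) = (5 + Y)*Y = Y*(5 + Y))
(-12 - 17*17) - F(19, z(6, 2)) = (-12 - 17*17) - 19*(5 + 19) = (-12 - 289) - 19*24 = -301 - 1*456 = -301 - 456 = -757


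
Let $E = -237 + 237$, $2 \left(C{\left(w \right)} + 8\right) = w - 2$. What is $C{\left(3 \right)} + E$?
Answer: $- \frac{15}{2} \approx -7.5$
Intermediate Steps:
$C{\left(w \right)} = -9 + \frac{w}{2}$ ($C{\left(w \right)} = -8 + \frac{w - 2}{2} = -8 + \frac{-2 + w}{2} = -8 + \left(-1 + \frac{w}{2}\right) = -9 + \frac{w}{2}$)
$E = 0$
$C{\left(3 \right)} + E = \left(-9 + \frac{1}{2} \cdot 3\right) + 0 = \left(-9 + \frac{3}{2}\right) + 0 = - \frac{15}{2} + 0 = - \frac{15}{2}$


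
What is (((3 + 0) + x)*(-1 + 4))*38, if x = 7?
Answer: 1140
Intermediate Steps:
(((3 + 0) + x)*(-1 + 4))*38 = (((3 + 0) + 7)*(-1 + 4))*38 = ((3 + 7)*3)*38 = (10*3)*38 = 30*38 = 1140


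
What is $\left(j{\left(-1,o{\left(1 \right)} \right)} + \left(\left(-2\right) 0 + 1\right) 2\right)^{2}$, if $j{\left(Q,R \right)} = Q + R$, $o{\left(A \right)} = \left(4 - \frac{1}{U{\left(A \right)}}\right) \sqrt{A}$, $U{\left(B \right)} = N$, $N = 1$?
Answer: $16$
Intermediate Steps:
$U{\left(B \right)} = 1$
$o{\left(A \right)} = 3 \sqrt{A}$ ($o{\left(A \right)} = \left(4 - 1^{-1}\right) \sqrt{A} = \left(4 - 1\right) \sqrt{A} = 3 \sqrt{A}$)
$\left(j{\left(-1,o{\left(1 \right)} \right)} + \left(\left(-2\right) 0 + 1\right) 2\right)^{2} = \left(\left(-1 + 3 \sqrt{1}\right) + \left(\left(-2\right) 0 + 1\right) 2\right)^{2} = \left(\left(-1 + 3 \cdot 1\right) + \left(0 + 1\right) 2\right)^{2} = \left(\left(-1 + 3\right) + 1 \cdot 2\right)^{2} = \left(2 + 2\right)^{2} = 4^{2} = 16$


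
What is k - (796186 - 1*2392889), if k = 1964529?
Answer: 3561232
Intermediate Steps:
k - (796186 - 1*2392889) = 1964529 - (796186 - 1*2392889) = 1964529 - (796186 - 2392889) = 1964529 - 1*(-1596703) = 1964529 + 1596703 = 3561232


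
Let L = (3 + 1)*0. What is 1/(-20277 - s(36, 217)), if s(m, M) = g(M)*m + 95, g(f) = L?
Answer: -1/20372 ≈ -4.9087e-5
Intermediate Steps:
L = 0 (L = 4*0 = 0)
g(f) = 0
s(m, M) = 95 (s(m, M) = 0*m + 95 = 0 + 95 = 95)
1/(-20277 - s(36, 217)) = 1/(-20277 - 1*95) = 1/(-20277 - 95) = 1/(-20372) = -1/20372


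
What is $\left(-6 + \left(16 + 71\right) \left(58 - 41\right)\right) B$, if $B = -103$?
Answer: $-151719$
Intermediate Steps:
$\left(-6 + \left(16 + 71\right) \left(58 - 41\right)\right) B = \left(-6 + \left(16 + 71\right) \left(58 - 41\right)\right) \left(-103\right) = \left(-6 + 87 \cdot 17\right) \left(-103\right) = \left(-6 + 1479\right) \left(-103\right) = 1473 \left(-103\right) = -151719$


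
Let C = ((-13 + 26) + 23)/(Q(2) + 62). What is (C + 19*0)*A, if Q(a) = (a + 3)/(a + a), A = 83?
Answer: 11952/253 ≈ 47.241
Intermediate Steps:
Q(a) = (3 + a)/(2*a) (Q(a) = (3 + a)/((2*a)) = (3 + a)*(1/(2*a)) = (3 + a)/(2*a))
C = 144/253 (C = ((-13 + 26) + 23)/((½)*(3 + 2)/2 + 62) = (13 + 23)/((½)*(½)*5 + 62) = 36/(5/4 + 62) = 36/(253/4) = 36*(4/253) = 144/253 ≈ 0.56917)
(C + 19*0)*A = (144/253 + 19*0)*83 = (144/253 + 0)*83 = (144/253)*83 = 11952/253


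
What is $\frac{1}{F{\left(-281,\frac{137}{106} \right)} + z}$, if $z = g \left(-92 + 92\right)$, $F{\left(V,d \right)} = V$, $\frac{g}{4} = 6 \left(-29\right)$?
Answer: $- \frac{1}{281} \approx -0.0035587$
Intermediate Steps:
$g = -696$ ($g = 4 \cdot 6 \left(-29\right) = 4 \left(-174\right) = -696$)
$z = 0$ ($z = - 696 \left(-92 + 92\right) = \left(-696\right) 0 = 0$)
$\frac{1}{F{\left(-281,\frac{137}{106} \right)} + z} = \frac{1}{-281 + 0} = \frac{1}{-281} = - \frac{1}{281}$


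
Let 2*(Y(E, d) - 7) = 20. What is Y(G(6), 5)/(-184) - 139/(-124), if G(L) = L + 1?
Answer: 5867/5704 ≈ 1.0286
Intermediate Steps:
G(L) = 1 + L
Y(E, d) = 17 (Y(E, d) = 7 + (1/2)*20 = 7 + 10 = 17)
Y(G(6), 5)/(-184) - 139/(-124) = 17/(-184) - 139/(-124) = 17*(-1/184) - 139*(-1/124) = -17/184 + 139/124 = 5867/5704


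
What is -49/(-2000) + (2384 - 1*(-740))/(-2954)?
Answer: -3051627/2954000 ≈ -1.0330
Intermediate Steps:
-49/(-2000) + (2384 - 1*(-740))/(-2954) = -49*(-1/2000) + (2384 + 740)*(-1/2954) = 49/2000 + 3124*(-1/2954) = 49/2000 - 1562/1477 = -3051627/2954000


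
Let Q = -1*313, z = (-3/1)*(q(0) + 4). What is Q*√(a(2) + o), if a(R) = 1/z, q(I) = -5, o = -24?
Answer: -313*I*√213/3 ≈ -1522.7*I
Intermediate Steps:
z = 3 (z = (-3/1)*(-5 + 4) = -3*1*(-1) = -3*(-1) = 3)
a(R) = ⅓ (a(R) = 1/3 = ⅓)
Q = -313
Q*√(a(2) + o) = -313*√(⅓ - 24) = -313*I*√213/3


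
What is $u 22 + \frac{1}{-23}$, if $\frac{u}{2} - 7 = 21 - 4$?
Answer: $\frac{24287}{23} \approx 1056.0$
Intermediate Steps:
$u = 48$ ($u = 14 + 2 \left(21 - 4\right) = 14 + 2 \cdot 17 = 14 + 34 = 48$)
$u 22 + \frac{1}{-23} = 48 \cdot 22 + \frac{1}{-23} = 1056 - \frac{1}{23} = \frac{24287}{23}$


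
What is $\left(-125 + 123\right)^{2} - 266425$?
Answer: $-266421$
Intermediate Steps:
$\left(-125 + 123\right)^{2} - 266425 = \left(-2\right)^{2} - 266425 = 4 - 266425 = -266421$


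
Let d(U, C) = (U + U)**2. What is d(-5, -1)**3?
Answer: 1000000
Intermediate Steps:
d(U, C) = 4*U**2 (d(U, C) = (2*U)**2 = 4*U**2)
d(-5, -1)**3 = (4*(-5)**2)**3 = (4*25)**3 = 100**3 = 1000000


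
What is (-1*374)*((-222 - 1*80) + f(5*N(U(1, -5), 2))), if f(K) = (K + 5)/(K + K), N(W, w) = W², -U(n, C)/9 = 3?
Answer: 82202582/729 ≈ 1.1276e+5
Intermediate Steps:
U(n, C) = -27 (U(n, C) = -9*3 = -27)
f(K) = (5 + K)/(2*K) (f(K) = (5 + K)/((2*K)) = (5 + K)*(1/(2*K)) = (5 + K)/(2*K))
(-1*374)*((-222 - 1*80) + f(5*N(U(1, -5), 2))) = (-1*374)*((-222 - 1*80) + (5 + 5*(-27)²)/(2*((5*(-27)²)))) = -374*((-222 - 80) + (5 + 5*729)/(2*((5*729)))) = -374*(-302 + (½)*(5 + 3645)/3645) = -374*(-302 + (½)*(1/3645)*3650) = -374*(-302 + 365/729) = -374*(-219793/729) = 82202582/729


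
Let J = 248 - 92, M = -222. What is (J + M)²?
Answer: 4356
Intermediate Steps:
J = 156
(J + M)² = (156 - 222)² = (-66)² = 4356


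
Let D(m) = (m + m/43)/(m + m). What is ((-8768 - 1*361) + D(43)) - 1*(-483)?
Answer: -371756/43 ≈ -8645.5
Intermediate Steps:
D(m) = 22/43 (D(m) = (m + m*(1/43))/((2*m)) = (m + m/43)*(1/(2*m)) = (44*m/43)*(1/(2*m)) = 22/43)
((-8768 - 1*361) + D(43)) - 1*(-483) = ((-8768 - 1*361) + 22/43) - 1*(-483) = ((-8768 - 361) + 22/43) + 483 = (-9129 + 22/43) + 483 = -392525/43 + 483 = -371756/43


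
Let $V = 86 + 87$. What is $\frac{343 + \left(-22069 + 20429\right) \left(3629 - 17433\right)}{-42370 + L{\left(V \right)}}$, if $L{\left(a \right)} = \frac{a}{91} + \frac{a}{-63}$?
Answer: $- \frac{18541261557}{34701722} \approx -534.3$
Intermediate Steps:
$V = 173$
$L{\left(a \right)} = - \frac{4 a}{819}$ ($L{\left(a \right)} = a \frac{1}{91} + a \left(- \frac{1}{63}\right) = \frac{a}{91} - \frac{a}{63} = - \frac{4 a}{819}$)
$\frac{343 + \left(-22069 + 20429\right) \left(3629 - 17433\right)}{-42370 + L{\left(V \right)}} = \frac{343 + \left(-22069 + 20429\right) \left(3629 - 17433\right)}{-42370 - \frac{692}{819}} = \frac{343 - -22638560}{-42370 - \frac{692}{819}} = \frac{343 + 22638560}{- \frac{34701722}{819}} = 22638903 \left(- \frac{819}{34701722}\right) = - \frac{18541261557}{34701722}$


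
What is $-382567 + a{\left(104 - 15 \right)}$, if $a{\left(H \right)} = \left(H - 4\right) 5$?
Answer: $-382142$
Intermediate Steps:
$a{\left(H \right)} = -20 + 5 H$ ($a{\left(H \right)} = \left(-4 + H\right) 5 = -20 + 5 H$)
$-382567 + a{\left(104 - 15 \right)} = -382567 - \left(20 - 5 \left(104 - 15\right)\right) = -382567 + \left(-20 + 5 \cdot 89\right) = -382567 + \left(-20 + 445\right) = -382567 + 425 = -382142$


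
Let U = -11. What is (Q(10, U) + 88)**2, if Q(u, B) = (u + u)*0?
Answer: 7744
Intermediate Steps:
Q(u, B) = 0 (Q(u, B) = (2*u)*0 = 0)
(Q(10, U) + 88)**2 = (0 + 88)**2 = 88**2 = 7744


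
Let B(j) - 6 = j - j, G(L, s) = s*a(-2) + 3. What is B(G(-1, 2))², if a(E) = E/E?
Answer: 36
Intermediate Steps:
a(E) = 1
G(L, s) = 3 + s (G(L, s) = s*1 + 3 = s + 3 = 3 + s)
B(j) = 6 (B(j) = 6 + (j - j) = 6 + 0 = 6)
B(G(-1, 2))² = 6² = 36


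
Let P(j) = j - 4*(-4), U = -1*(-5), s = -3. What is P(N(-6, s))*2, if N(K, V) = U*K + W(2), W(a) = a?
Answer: -24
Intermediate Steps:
U = 5
N(K, V) = 2 + 5*K (N(K, V) = 5*K + 2 = 2 + 5*K)
P(j) = 16 + j (P(j) = j + 16 = 16 + j)
P(N(-6, s))*2 = (16 + (2 + 5*(-6)))*2 = (16 + (2 - 30))*2 = (16 - 28)*2 = -12*2 = -24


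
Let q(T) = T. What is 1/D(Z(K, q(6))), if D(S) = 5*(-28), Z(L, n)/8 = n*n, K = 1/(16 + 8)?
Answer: -1/140 ≈ -0.0071429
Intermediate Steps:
K = 1/24 ≈ 0.041667
Z(L, n) = 8*n² (Z(L, n) = 8*(n*n) = 8*n²)
D(S) = -140
1/D(Z(K, q(6))) = 1/(-140) = -1/140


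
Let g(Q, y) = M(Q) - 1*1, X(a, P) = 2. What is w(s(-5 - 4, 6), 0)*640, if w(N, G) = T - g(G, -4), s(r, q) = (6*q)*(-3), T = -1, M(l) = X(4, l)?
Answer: -1280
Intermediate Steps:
M(l) = 2
g(Q, y) = 1 (g(Q, y) = 2 - 1*1 = 2 - 1 = 1)
s(r, q) = -18*q
w(N, G) = -2 (w(N, G) = -1 - 1*1 = -1 - 1 = -2)
w(s(-5 - 4, 6), 0)*640 = -2*640 = -1280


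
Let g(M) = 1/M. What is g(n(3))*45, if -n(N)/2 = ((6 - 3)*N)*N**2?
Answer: -5/18 ≈ -0.27778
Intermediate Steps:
n(N) = -6*N**3 (n(N) = -2*(6 - 3)*N*N**2 = -2*3*N*N**2 = -6*N**3)
g(n(3))*45 = 45/(-6*3**3) = 45/(-6*27) = 45/(-162) = -1/162*45 = -5/18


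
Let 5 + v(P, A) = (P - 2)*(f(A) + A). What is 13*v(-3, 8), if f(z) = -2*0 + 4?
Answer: -845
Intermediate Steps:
f(z) = 4 (f(z) = 0 + 4 = 4)
v(P, A) = -5 + (-2 + P)*(4 + A) (v(P, A) = -5 + (P - 2)*(4 + A) = -5 + (-2 + P)*(4 + A))
13*v(-3, 8) = 13*(-13 - 2*8 + 4*(-3) + 8*(-3)) = 13*(-13 - 16 - 12 - 24) = 13*(-65) = -845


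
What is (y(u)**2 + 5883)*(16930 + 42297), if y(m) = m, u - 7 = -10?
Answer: 348965484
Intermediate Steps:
u = -3 (u = 7 - 10 = -3)
(y(u)**2 + 5883)*(16930 + 42297) = ((-3)**2 + 5883)*(16930 + 42297) = (9 + 5883)*59227 = 5892*59227 = 348965484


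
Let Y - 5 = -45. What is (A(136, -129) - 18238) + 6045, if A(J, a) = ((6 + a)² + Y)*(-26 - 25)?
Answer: -781732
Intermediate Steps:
Y = -40 (Y = 5 - 45 = -40)
A(J, a) = 2040 - 51*(6 + a)² (A(J, a) = ((6 + a)² - 40)*(-26 - 25) = (-40 + (6 + a)²)*(-51) = 2040 - 51*(6 + a)²)
(A(136, -129) - 18238) + 6045 = ((2040 - 51*(6 - 129)²) - 18238) + 6045 = ((2040 - 51*(-123)²) - 18238) + 6045 = ((2040 - 51*15129) - 18238) + 6045 = ((2040 - 771579) - 18238) + 6045 = (-769539 - 18238) + 6045 = -787777 + 6045 = -781732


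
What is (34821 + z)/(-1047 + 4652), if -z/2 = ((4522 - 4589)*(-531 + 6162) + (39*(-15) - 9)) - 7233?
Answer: 805029/3605 ≈ 223.31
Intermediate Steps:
z = 770208 (z = -2*(((4522 - 4589)*(-531 + 6162) + (39*(-15) - 9)) - 7233) = -2*((-67*5631 + (-585 - 9)) - 7233) = -2*((-377277 - 594) - 7233) = -2*(-377871 - 7233) = -2*(-385104) = 770208)
(34821 + z)/(-1047 + 4652) = (34821 + 770208)/(-1047 + 4652) = 805029/3605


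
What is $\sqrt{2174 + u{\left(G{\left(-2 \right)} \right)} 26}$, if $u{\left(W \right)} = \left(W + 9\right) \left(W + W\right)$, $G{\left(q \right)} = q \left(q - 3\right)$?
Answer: $7 \sqrt{246} \approx 109.79$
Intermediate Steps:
$G{\left(q \right)} = q \left(-3 + q\right)$
$u{\left(W \right)} = 2 W \left(9 + W\right)$ ($u{\left(W \right)} = \left(9 + W\right) 2 W = 2 W \left(9 + W\right)$)
$\sqrt{2174 + u{\left(G{\left(-2 \right)} \right)} 26} = \sqrt{2174 + 2 \left(- 2 \left(-3 - 2\right)\right) \left(9 - 2 \left(-3 - 2\right)\right) 26} = \sqrt{2174 + 2 \left(\left(-2\right) \left(-5\right)\right) \left(9 - -10\right) 26} = \sqrt{2174 + 2 \cdot 10 \left(9 + 10\right) 26} = \sqrt{2174 + 2 \cdot 10 \cdot 19 \cdot 26} = \sqrt{2174 + 380 \cdot 26} = \sqrt{2174 + 9880} = \sqrt{12054} = 7 \sqrt{246}$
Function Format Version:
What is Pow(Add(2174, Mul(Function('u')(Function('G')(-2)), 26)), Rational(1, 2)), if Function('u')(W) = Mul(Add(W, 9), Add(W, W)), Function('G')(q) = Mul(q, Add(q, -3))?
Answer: Mul(7, Pow(246, Rational(1, 2))) ≈ 109.79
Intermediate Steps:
Function('G')(q) = Mul(q, Add(-3, q))
Function('u')(W) = Mul(2, W, Add(9, W)) (Function('u')(W) = Mul(Add(9, W), Mul(2, W)) = Mul(2, W, Add(9, W)))
Pow(Add(2174, Mul(Function('u')(Function('G')(-2)), 26)), Rational(1, 2)) = Pow(Add(2174, Mul(Mul(2, Mul(-2, Add(-3, -2)), Add(9, Mul(-2, Add(-3, -2)))), 26)), Rational(1, 2)) = Pow(Add(2174, Mul(Mul(2, Mul(-2, -5), Add(9, Mul(-2, -5))), 26)), Rational(1, 2)) = Pow(Add(2174, Mul(Mul(2, 10, Add(9, 10)), 26)), Rational(1, 2)) = Pow(Add(2174, Mul(Mul(2, 10, 19), 26)), Rational(1, 2)) = Pow(Add(2174, Mul(380, 26)), Rational(1, 2)) = Pow(Add(2174, 9880), Rational(1, 2)) = Pow(12054, Rational(1, 2)) = Mul(7, Pow(246, Rational(1, 2)))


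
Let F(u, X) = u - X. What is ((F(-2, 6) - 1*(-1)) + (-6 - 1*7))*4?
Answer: -80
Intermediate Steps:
((F(-2, 6) - 1*(-1)) + (-6 - 1*7))*4 = (((-2 - 1*6) - 1*(-1)) + (-6 - 1*7))*4 = (((-2 - 6) + 1) + (-6 - 7))*4 = ((-8 + 1) - 13)*4 = (-7 - 13)*4 = -20*4 = -80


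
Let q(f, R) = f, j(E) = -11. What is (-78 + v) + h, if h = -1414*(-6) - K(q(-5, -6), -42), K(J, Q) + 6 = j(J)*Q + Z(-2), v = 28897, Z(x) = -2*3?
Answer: 36853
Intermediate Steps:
Z(x) = -6
K(J, Q) = -12 - 11*Q (K(J, Q) = -6 + (-11*Q - 6) = -6 + (-6 - 11*Q) = -12 - 11*Q)
h = 8034 (h = -1414*(-6) - (-12 - 11*(-42)) = 8484 - (-12 + 462) = 8484 - 1*450 = 8484 - 450 = 8034)
(-78 + v) + h = (-78 + 28897) + 8034 = 28819 + 8034 = 36853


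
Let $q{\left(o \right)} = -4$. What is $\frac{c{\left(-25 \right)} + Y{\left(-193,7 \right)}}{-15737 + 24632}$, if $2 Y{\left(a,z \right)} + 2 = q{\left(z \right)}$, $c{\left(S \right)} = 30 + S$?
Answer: $\frac{2}{8895} \approx 0.00022485$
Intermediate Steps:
$Y{\left(a,z \right)} = -3$ ($Y{\left(a,z \right)} = -1 + \frac{1}{2} \left(-4\right) = -1 - 2 = -3$)
$\frac{c{\left(-25 \right)} + Y{\left(-193,7 \right)}}{-15737 + 24632} = \frac{\left(30 - 25\right) - 3}{-15737 + 24632} = \frac{5 - 3}{8895} = 2 \cdot \frac{1}{8895} = \frac{2}{8895}$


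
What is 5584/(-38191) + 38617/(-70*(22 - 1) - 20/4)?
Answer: -1483058247/56331725 ≈ -26.327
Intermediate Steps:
5584/(-38191) + 38617/(-70*(22 - 1) - 20/4) = 5584*(-1/38191) + 38617/(-70*21 - 20*¼) = -5584/38191 + 38617/(-1470 - 5) = -5584/38191 + 38617/(-1475) = -5584/38191 + 38617*(-1/1475) = -5584/38191 - 38617/1475 = -1483058247/56331725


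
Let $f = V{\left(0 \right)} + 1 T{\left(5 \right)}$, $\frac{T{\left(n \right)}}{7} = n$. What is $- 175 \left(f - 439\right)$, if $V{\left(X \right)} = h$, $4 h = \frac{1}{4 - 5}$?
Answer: $\frac{282975}{4} \approx 70744.0$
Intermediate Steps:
$T{\left(n \right)} = 7 n$
$h = - \frac{1}{4}$ ($h = \frac{1}{4 \left(4 - 5\right)} = \frac{1}{4 \left(-1\right)} = \frac{1}{4} \left(-1\right) = - \frac{1}{4} \approx -0.25$)
$V{\left(X \right)} = - \frac{1}{4}$
$f = \frac{139}{4}$ ($f = - \frac{1}{4} + 1 \cdot 7 \cdot 5 = - \frac{1}{4} + 1 \cdot 35 = - \frac{1}{4} + 35 = \frac{139}{4} \approx 34.75$)
$- 175 \left(f - 439\right) = - 175 \left(\frac{139}{4} - 439\right) = \left(-175\right) \left(- \frac{1617}{4}\right) = \frac{282975}{4}$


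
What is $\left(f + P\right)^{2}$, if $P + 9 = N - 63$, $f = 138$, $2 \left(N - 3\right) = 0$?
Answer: $4761$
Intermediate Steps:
$N = 3$ ($N = 3 + \frac{1}{2} \cdot 0 = 3 + 0 = 3$)
$P = -69$ ($P = -9 + \left(3 - 63\right) = -9 - 60 = -69$)
$\left(f + P\right)^{2} = \left(138 - 69\right)^{2} = 69^{2} = 4761$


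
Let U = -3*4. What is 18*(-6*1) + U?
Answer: -120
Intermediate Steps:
U = -12
18*(-6*1) + U = 18*(-6*1) - 12 = 18*(-6) - 12 = -108 - 12 = -120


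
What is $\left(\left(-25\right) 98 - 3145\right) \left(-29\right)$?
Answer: $162255$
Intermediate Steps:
$\left(\left(-25\right) 98 - 3145\right) \left(-29\right) = \left(-2450 - 3145\right) \left(-29\right) = \left(-5595\right) \left(-29\right) = 162255$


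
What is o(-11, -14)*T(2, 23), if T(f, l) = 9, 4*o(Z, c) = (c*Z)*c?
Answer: -4851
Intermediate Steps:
o(Z, c) = Z*c²/4 (o(Z, c) = ((c*Z)*c)/4 = ((Z*c)*c)/4 = (Z*c²)/4 = Z*c²/4)
o(-11, -14)*T(2, 23) = ((¼)*(-11)*(-14)²)*9 = ((¼)*(-11)*196)*9 = -539*9 = -4851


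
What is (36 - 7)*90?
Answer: 2610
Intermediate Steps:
(36 - 7)*90 = 29*90 = 2610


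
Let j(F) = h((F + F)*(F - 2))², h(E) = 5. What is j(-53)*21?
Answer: 525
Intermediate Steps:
j(F) = 25 (j(F) = 5² = 25)
j(-53)*21 = 25*21 = 525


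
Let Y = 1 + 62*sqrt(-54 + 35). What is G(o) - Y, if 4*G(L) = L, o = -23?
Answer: -27/4 - 62*I*sqrt(19) ≈ -6.75 - 270.25*I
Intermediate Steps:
G(L) = L/4
Y = 1 + 62*I*sqrt(19) (Y = 1 + 62*sqrt(-19) = 1 + 62*(I*sqrt(19)) = 1 + 62*I*sqrt(19) ≈ 1.0 + 270.25*I)
G(o) - Y = (1/4)*(-23) - (1 + 62*I*sqrt(19)) = -23/4 + (-1 - 62*I*sqrt(19)) = -27/4 - 62*I*sqrt(19)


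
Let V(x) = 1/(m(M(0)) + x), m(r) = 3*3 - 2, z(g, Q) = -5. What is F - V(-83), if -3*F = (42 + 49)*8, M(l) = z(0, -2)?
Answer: -55325/228 ≈ -242.65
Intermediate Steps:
M(l) = -5
m(r) = 7 (m(r) = 9 - 2 = 7)
V(x) = 1/(7 + x)
F = -728/3 (F = -(42 + 49)*8/3 = -91*8/3 = -⅓*728 = -728/3 ≈ -242.67)
F - V(-83) = -728/3 - 1/(7 - 83) = -728/3 - 1/(-76) = -728/3 - 1*(-1/76) = -728/3 + 1/76 = -55325/228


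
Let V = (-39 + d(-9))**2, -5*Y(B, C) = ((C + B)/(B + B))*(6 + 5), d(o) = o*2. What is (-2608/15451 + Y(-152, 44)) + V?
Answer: 19070533633/5871380 ≈ 3248.1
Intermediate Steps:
d(o) = 2*o
Y(B, C) = -11*(B + C)/(10*B) (Y(B, C) = -(C + B)/(B + B)*(6 + 5)/5 = -(B + C)/((2*B))*11/5 = -(B + C)*(1/(2*B))*11/5 = -(B + C)/(2*B)*11/5 = -11*(B + C)/(10*B))
V = 3249 (V = (-39 + 2*(-9))**2 = (-39 - 18)**2 = (-57)**2 = 3249)
(-2608/15451 + Y(-152, 44)) + V = (-2608/15451 + (11/10)*(-1*(-152) - 1*44)/(-152)) + 3249 = (-2608*1/15451 + (11/10)*(-1/152)*(152 - 44)) + 3249 = (-2608/15451 + (11/10)*(-1/152)*108) + 3249 = (-2608/15451 - 297/380) + 3249 = -5579987/5871380 + 3249 = 19070533633/5871380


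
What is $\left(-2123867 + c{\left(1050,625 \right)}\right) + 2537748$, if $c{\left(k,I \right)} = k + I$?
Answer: $415556$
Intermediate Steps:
$c{\left(k,I \right)} = I + k$
$\left(-2123867 + c{\left(1050,625 \right)}\right) + 2537748 = \left(-2123867 + \left(625 + 1050\right)\right) + 2537748 = \left(-2123867 + 1675\right) + 2537748 = -2122192 + 2537748 = 415556$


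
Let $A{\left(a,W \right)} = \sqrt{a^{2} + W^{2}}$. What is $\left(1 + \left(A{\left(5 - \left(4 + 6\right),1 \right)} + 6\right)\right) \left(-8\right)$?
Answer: $-56 - 8 \sqrt{26} \approx -96.792$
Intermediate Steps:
$A{\left(a,W \right)} = \sqrt{W^{2} + a^{2}}$
$\left(1 + \left(A{\left(5 - \left(4 + 6\right),1 \right)} + 6\right)\right) \left(-8\right) = \left(1 + \left(\sqrt{1^{2} + \left(5 - \left(4 + 6\right)\right)^{2}} + 6\right)\right) \left(-8\right) = \left(1 + \left(\sqrt{1 + \left(5 - 10\right)^{2}} + 6\right)\right) \left(-8\right) = \left(1 + \left(\sqrt{1 + \left(-5\right)^{2}} + 6\right)\right) \left(-8\right) = \left(1 + \left(\sqrt{1 + 25} + 6\right)\right) \left(-8\right) = \left(1 + \left(\sqrt{26} + 6\right)\right) \left(-8\right) = \left(1 + \left(6 + \sqrt{26}\right)\right) \left(-8\right) = \left(7 + \sqrt{26}\right) \left(-8\right) = -56 - 8 \sqrt{26}$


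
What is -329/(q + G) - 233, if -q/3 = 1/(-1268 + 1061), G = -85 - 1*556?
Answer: -10282423/44228 ≈ -232.49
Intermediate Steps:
G = -641 (G = -85 - 556 = -641)
q = 1/69 (q = -3/(-1268 + 1061) = -3/(-207) = -3*(-1/207) = 1/69 ≈ 0.014493)
-329/(q + G) - 233 = -329/(1/69 - 641) - 233 = -329/(-44228/69) - 233 = -69/44228*(-329) - 233 = 22701/44228 - 233 = -10282423/44228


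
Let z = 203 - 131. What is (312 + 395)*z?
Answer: 50904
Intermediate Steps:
z = 72
(312 + 395)*z = (312 + 395)*72 = 707*72 = 50904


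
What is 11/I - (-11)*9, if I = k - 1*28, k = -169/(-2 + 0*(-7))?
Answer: 11209/113 ≈ 99.195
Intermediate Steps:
k = 169/2 (k = -169/(-2 + 0) = -169/(-2) = -169*(-1/2) = 169/2 ≈ 84.500)
I = 113/2 (I = 169/2 - 1*28 = 169/2 - 28 = 113/2 ≈ 56.500)
11/I - (-11)*9 = 11/(113/2) - (-11)*9 = 11*(2/113) - 1*(-99) = 22/113 + 99 = 11209/113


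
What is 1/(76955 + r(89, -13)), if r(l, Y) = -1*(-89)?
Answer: 1/77044 ≈ 1.2980e-5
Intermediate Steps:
r(l, Y) = 89
1/(76955 + r(89, -13)) = 1/(76955 + 89) = 1/77044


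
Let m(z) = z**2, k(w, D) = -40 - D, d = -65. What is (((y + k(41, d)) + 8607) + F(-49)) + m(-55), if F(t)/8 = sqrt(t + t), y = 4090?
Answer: 15747 + 56*I*sqrt(2) ≈ 15747.0 + 79.196*I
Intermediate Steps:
F(t) = 8*sqrt(2)*sqrt(t) (F(t) = 8*sqrt(t + t) = 8*sqrt(2*t) = 8*(sqrt(2)*sqrt(t)) = 8*sqrt(2)*sqrt(t))
(((y + k(41, d)) + 8607) + F(-49)) + m(-55) = (((4090 + (-40 - 1*(-65))) + 8607) + 8*sqrt(2)*sqrt(-49)) + (-55)**2 = (((4090 + (-40 + 65)) + 8607) + 8*sqrt(2)*(7*I)) + 3025 = (((4090 + 25) + 8607) + 56*I*sqrt(2)) + 3025 = ((4115 + 8607) + 56*I*sqrt(2)) + 3025 = (12722 + 56*I*sqrt(2)) + 3025 = 15747 + 56*I*sqrt(2)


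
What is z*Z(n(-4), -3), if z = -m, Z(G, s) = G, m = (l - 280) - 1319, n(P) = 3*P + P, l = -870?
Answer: -39504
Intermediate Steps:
n(P) = 4*P
m = -2469 (m = (-870 - 280) - 1319 = -1150 - 1319 = -2469)
z = 2469 (z = -1*(-2469) = 2469)
z*Z(n(-4), -3) = 2469*(4*(-4)) = 2469*(-16) = -39504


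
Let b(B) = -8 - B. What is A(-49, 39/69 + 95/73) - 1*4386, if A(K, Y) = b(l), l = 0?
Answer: -4394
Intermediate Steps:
A(K, Y) = -8 (A(K, Y) = -8 - 1*0 = -8 + 0 = -8)
A(-49, 39/69 + 95/73) - 1*4386 = -8 - 1*4386 = -8 - 4386 = -4394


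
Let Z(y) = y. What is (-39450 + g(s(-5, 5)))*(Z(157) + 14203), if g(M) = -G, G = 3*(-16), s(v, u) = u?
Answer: -565812720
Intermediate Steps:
G = -48
g(M) = 48 (g(M) = -1*(-48) = 48)
(-39450 + g(s(-5, 5)))*(Z(157) + 14203) = (-39450 + 48)*(157 + 14203) = -39402*14360 = -565812720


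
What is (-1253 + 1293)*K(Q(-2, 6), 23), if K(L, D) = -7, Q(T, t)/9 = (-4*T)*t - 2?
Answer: -280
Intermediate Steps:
Q(T, t) = -18 - 36*T*t (Q(T, t) = 9*((-4*T)*t - 2) = 9*(-4*T*t - 2) = 9*(-2 - 4*T*t) = -18 - 36*T*t)
(-1253 + 1293)*K(Q(-2, 6), 23) = (-1253 + 1293)*(-7) = 40*(-7) = -280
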